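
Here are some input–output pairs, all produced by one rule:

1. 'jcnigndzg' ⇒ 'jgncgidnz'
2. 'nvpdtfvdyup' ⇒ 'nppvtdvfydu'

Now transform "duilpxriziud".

ddiuplrxziui

The pattern: move the last character to the front, then swap each adjacent pair of characters (1↔2, 3↔4, ...).
"duilpxriziud" → "dduilpxriziu" → "ddiuplrxziui".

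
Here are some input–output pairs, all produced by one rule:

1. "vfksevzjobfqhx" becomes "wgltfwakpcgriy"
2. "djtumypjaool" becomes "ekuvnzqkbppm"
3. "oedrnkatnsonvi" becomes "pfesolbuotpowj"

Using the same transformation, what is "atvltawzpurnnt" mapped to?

buwmubxaqvsoou

The pattern: shift every letter 1 place forward in the alphabet (wrapping around).
Applying that to "atvltawzpurnnt" gives "buwmubxaqvsoou".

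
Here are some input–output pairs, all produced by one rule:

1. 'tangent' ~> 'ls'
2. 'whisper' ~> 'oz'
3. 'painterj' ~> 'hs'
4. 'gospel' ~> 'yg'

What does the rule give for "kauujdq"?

Looking at the pairs, the operation is to shift every letter 8 places backward in the alphabet (wrapping around), then keep only the first 2 characters.
Doing the same to "kauujdq": "cs".

cs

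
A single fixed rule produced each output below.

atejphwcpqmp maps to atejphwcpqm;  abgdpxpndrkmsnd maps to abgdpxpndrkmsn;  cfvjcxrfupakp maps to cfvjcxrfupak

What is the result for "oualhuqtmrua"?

oualhuqtmru

Looking at the pairs, the operation is to delete the last character.
"oualhuqtmrua" → "oualhuqtmru".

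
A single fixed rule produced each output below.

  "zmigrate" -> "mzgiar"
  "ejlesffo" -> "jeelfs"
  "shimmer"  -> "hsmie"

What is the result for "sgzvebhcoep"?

Each output is the input with this applied: swap each adjacent pair of characters (1↔2, 3↔4, ...), then delete the last 2 characters.
Applying that to "sgzvebhcoep" gives "gsvzbeche".

gsvzbeche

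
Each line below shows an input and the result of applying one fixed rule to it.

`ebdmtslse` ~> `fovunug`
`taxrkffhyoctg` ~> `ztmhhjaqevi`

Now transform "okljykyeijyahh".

The pattern: delete the first 2 characters, then shift every letter 2 places forward in the alphabet (wrapping around).
Starting from "okljykyeijyahh": after the first operation, "ljykyeijyahh"; after the second, "nlamagklacjj".

nlamagklacjj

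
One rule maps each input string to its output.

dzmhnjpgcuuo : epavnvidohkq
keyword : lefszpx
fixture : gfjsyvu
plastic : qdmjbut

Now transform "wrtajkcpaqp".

The transformation: shift every letter 1 place forward in the alphabet (wrapping around), then take characters alternately from the front and the back (1st, last, 2nd, 2nd-last, ...).
For "wrtajkcpaqp", step one produces "xsubkldqbrq"; step two turns that into "xqsrubbqkdl".

xqsrubbqkdl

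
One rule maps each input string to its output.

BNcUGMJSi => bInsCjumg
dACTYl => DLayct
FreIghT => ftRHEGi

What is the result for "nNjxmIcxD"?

Each output is the input with this applied: take characters alternately from the front and the back (1st, last, 2nd, 2nd-last, ...), then flip the case of every letter.
On "nNjxmIcxD": the first step gives "nDNxjcxIm", and the second then gives "NdnXJCXiM".

NdnXJCXiM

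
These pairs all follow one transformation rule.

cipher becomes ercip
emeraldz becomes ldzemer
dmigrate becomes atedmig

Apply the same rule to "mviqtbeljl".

What's happening: swap the front and back halves of the string, then delete the first character.
For "mviqtbeljl", step one produces "beljlmviqt"; step two turns that into "eljlmviqt".

eljlmviqt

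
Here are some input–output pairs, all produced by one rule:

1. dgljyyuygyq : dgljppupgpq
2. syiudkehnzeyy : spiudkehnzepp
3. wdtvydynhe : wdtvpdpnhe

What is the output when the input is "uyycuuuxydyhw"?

uppcuuuxpdphw

Rule — replace every "y" with "p".
On "uyycuuuxydyhw" that produces "uppcuuuxpdphw".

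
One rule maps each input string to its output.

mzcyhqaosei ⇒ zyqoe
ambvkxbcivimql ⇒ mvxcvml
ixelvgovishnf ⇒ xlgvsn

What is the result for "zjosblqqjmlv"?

jslqmv

The rule is to keep every other character starting from the second (positions 2nd, 4th, 6th, ...).
For "zjosblqqjmlv" the result is "jslqmv".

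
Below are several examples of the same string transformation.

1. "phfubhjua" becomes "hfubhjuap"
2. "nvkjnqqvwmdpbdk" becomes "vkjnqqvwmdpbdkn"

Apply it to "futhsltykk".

uthsltykkf

Rule — move the first character to the end.
Doing the same to "futhsltykk": "uthsltykkf".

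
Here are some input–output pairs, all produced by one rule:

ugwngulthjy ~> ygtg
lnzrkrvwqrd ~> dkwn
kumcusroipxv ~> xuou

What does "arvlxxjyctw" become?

wxyr

Looking at the pairs, the operation is to keep one character in every 3, starting at position 2 (positions 2nd, 5th, 8th, ...), then swap the first and last characters.
Applying both steps to "arvlxxjyctw": "rxyw", then "wxyr".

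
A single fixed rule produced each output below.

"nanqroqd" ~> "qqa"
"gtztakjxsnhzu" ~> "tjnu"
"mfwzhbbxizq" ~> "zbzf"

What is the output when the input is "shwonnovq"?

The rule is to move the first 2 characters to the end (rotate left by 2), then keep one character in every 3, starting at position 2 (positions 2nd, 5th, 8th, ...).
On "shwonnovq": the first step gives "wonnovqsh", and the second then gives "oos".

oos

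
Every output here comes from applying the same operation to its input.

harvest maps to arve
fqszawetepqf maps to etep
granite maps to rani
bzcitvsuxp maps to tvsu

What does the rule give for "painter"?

aint

The rule is to move the last 2 characters to the front (rotate right by 2), then keep only the last 4 characters.
So "painter" becomes "aint".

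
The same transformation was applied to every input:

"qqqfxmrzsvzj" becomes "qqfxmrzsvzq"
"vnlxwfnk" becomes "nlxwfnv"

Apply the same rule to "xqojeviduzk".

What's happening: delete the last character, then move the first character to the end.
Working it through for "xqojeviduzk": intermediate "xqojeviduz", final "qojeviduzx".

qojeviduzx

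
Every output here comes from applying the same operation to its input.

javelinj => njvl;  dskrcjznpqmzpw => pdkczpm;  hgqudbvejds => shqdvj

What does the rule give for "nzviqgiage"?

gnvqi

Rule — keep every other character starting from the first (positions 1st, 3rd, 5th, ...), then move the last character to the front.
Applying both steps to "nzviqgiage": "nvqig", then "gnvqi".
(Check on "javelinj": → "jvln" → "njvl" ✓)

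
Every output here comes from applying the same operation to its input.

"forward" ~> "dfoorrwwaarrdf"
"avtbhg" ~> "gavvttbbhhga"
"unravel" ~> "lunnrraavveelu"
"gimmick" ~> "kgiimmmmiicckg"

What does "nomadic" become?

Each output is the input with this applied: double every character, then swap the first and last characters.
"nomadic" → "nnoommaaddiicc" → "cnoommaaddiicn".

cnoommaaddiicn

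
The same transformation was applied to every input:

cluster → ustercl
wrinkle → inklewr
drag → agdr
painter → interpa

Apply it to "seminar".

minarse

In each case the input is transformed by: move the first 2 characters to the end (rotate left by 2).
Applying that to "seminar" gives "minarse".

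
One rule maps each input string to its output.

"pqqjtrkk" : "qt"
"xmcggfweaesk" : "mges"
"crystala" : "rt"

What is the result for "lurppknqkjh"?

upq

The transformation: delete the last character, then keep one character in every 3, starting at position 2 (positions 2nd, 5th, 8th, ...).
For "lurppknqkjh", step one produces "lurppknqkj"; step two turns that into "upq".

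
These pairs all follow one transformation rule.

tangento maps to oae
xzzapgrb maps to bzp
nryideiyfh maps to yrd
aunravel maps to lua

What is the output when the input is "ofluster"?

In each case the input is transformed by: keep one character in every 3, starting at position 2 (positions 2nd, 5th, 8th, ...), then move the last character to the front.
Applying both steps to "ofluster": "fsr", then "rfs".
(Check on "xzzapgrb": → "zpb" → "bzp" ✓)

rfs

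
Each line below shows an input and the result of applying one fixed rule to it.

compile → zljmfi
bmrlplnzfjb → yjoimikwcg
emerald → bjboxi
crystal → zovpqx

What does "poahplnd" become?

mlxemik

The rule is to shift every letter 3 places backward in the alphabet (wrapping around), then delete the last character.
Starting from "poahplnd": after the first operation, "mlxemika"; after the second, "mlxemik".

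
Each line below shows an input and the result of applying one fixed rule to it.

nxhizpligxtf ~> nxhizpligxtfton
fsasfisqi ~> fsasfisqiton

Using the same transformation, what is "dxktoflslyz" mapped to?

What's happening: append "ton".
On "dxktoflslyz" that produces "dxktoflslyzton".

dxktoflslyzton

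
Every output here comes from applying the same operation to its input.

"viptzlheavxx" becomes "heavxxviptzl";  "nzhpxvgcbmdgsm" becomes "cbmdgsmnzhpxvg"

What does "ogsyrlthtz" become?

Rule — swap the front and back halves of the string.
Doing the same to "ogsyrlthtz": "lthtzogsyr".

lthtzogsyr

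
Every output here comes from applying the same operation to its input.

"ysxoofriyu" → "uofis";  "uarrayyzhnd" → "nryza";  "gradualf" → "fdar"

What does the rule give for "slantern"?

nnel

The rule is to keep every other character starting from the second (positions 2nd, 4th, 6th, ...), then swap the first and last characters.
"slantern" → "lnen" → "nnel".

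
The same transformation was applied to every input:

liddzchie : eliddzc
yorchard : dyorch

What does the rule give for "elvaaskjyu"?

uelvaask

Looking at the pairs, the operation is to move the last character to the front, then delete the last 2 characters.
So "elvaaskjyu" becomes "uelvaask".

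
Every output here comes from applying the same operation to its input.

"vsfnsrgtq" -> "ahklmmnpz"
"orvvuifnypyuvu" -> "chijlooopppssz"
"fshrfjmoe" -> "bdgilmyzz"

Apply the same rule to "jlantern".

dfhhlnuy

The transformation: shift every letter 6 places backward in the alphabet (wrapping around), then sort the characters into alphabetical order.
"jlantern" → "dfuhnylh" → "dfhhlnuy".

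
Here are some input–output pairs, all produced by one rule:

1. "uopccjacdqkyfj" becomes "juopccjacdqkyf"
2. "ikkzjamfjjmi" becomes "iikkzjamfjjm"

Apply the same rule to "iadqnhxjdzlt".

tiadqnhxjdzl

The rule is to move the last character to the front.
"iadqnhxjdzlt" → "tiadqnhxjdzl".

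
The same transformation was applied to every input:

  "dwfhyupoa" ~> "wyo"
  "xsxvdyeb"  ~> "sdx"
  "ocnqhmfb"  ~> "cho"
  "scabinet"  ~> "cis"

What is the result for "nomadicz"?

odn

Each output is the input with this applied: swap the first and last characters, then keep one character in every 3, starting at position 2 (positions 2nd, 5th, 8th, ...).
Doing the same to "nomadicz": "odn".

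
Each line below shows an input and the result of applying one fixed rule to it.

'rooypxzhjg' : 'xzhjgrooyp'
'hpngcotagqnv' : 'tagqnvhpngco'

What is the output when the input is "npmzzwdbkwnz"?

dbkwnznpmzzw

Looking at the pairs, the operation is to swap the front and back halves of the string.
For "npmzzwdbkwnz" the result is "dbkwnznpmzzw".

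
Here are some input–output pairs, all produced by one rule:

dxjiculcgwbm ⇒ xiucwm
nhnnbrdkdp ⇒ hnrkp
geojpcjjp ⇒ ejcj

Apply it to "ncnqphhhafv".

cqhhf

What's happening: keep every other character starting from the second (positions 2nd, 4th, 6th, ...).
So "ncnqphhhafv" becomes "cqhhf".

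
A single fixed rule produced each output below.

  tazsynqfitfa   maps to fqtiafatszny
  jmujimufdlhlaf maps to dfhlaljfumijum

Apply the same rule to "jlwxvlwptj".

wltpjjwlvx

The pattern: swap the front and back halves of the string, then swap each adjacent pair of characters (1↔2, 3↔4, ...).
Applying both steps to "jlwxvlwptj": "lwptjjlwxv", then "wltpjjwlvx".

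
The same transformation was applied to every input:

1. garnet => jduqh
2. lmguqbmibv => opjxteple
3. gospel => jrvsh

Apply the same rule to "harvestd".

What's happening: shift every letter 3 places forward in the alphabet (wrapping around), then delete the last character.
For "harvestd", step one produces "kduyhvwg"; step two turns that into "kduyhvw".

kduyhvw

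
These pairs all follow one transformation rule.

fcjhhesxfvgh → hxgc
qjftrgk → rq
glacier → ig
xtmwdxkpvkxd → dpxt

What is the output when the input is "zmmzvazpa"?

vpm

Looking at the pairs, the operation is to move the first 3 characters to the end (rotate left by 3), then keep one character in every 3, starting at position 2 (positions 2nd, 5th, 8th, ...).
"zmmzvazpa" → "zvazpazmm" → "vpm".
(Check on "xtmwdxkpvkxd": → "wdxkpvkxdxtm" → "dpxt" ✓)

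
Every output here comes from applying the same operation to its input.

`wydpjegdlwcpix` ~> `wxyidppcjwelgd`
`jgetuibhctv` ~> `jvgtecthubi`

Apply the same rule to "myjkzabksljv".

mvyjjlkszkab

What's happening: take characters alternately from the front and the back (1st, last, 2nd, 2nd-last, ...).
Applying that to "myjkzabksljv" gives "mvyjjlkszkab".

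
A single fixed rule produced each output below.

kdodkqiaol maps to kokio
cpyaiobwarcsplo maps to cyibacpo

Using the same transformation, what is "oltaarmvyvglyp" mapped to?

Rule — keep every other character starting from the first (positions 1st, 3rd, 5th, ...).
Applying that to "oltaarmvyvglyp" gives "otamygy".

otamygy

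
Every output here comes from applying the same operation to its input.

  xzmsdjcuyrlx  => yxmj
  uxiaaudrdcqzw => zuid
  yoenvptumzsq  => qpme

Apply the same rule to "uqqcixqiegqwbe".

xwqe

The pattern: keep one character in every 3, starting at position 3 (positions 3rd, 6th, 9th, ...), then sort the characters into reverse alphabetical order.
Working it through for "uqqcixqiegqwbe": intermediate "qxew", final "xwqe".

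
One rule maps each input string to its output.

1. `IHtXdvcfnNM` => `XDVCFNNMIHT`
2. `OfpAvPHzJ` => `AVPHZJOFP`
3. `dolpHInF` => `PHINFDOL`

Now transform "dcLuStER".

USTERDCL

Each output is the input with this applied: move the first 3 characters to the end (rotate left by 3), then convert every letter to uppercase.
"dcLuStER" → "uStERdcL" → "USTERDCL".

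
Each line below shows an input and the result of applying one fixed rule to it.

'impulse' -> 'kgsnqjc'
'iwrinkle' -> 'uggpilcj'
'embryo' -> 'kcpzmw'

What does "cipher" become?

Each output is the input with this applied: swap each adjacent pair of characters (1↔2, 3↔4, ...), then shift every letter 2 places backward in the alphabet (wrapping around).
So "cipher" becomes "gafnpc".

gafnpc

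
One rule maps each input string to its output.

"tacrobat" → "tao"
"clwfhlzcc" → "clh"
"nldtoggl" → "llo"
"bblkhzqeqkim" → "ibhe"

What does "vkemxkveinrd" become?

rkxe

The pattern: keep one character in every 3, starting at position 2 (positions 2nd, 5th, 8th, ...), then move the last character to the front.
"vkemxkveinrd" → "kxer" → "rkxe".
(Check on "bblkhzqeqkim": → "bhei" → "ibhe" ✓)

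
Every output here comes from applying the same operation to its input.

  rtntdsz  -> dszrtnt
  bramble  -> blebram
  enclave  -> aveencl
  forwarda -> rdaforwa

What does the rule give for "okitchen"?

henokitc

The pattern: move the last 3 characters to the front (rotate right by 3).
Doing the same to "okitchen": "henokitc".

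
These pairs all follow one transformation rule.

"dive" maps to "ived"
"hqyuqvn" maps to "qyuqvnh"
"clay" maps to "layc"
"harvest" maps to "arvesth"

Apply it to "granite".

raniteg

The transformation: move the first character to the end.
"granite" → "raniteg".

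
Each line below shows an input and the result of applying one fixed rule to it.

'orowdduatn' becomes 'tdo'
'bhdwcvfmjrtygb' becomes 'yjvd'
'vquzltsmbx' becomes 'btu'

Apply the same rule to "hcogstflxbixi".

xxto

In each case the input is transformed by: keep one character in every 3, starting at position 3 (positions 3rd, 6th, 9th, ...), then reverse the string.
So "hcogstflxbixi" becomes "xxto".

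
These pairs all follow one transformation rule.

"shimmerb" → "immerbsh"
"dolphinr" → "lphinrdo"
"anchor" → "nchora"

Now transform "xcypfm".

cypfmx

The rule is to move the last 2 characters to the front (rotate right by 2), then swap the front and back halves of the string.
Applying both steps to "xcypfm": "fmxcyp", then "cypfmx".
(Check on "dolphinr": → "nrdolphi" → "lphinrdo" ✓)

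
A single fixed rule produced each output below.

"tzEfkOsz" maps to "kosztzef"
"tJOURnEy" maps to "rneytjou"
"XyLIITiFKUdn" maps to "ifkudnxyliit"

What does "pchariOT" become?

riotpcha

Rule — swap the front and back halves of the string, then convert every letter to lowercase.
On "pchariOT": the first step gives "riOTpcha", and the second then gives "riotpcha".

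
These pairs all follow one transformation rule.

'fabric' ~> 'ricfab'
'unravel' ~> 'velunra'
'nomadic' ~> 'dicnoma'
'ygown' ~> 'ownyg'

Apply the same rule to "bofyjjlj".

jljbofyj

What's happening: move the last 3 characters to the front (rotate right by 3).
For "bofyjjlj" the result is "jljbofyj".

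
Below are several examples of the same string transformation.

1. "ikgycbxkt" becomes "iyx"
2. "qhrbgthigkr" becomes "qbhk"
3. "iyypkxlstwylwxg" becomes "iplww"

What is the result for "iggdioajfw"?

Looking at the pairs, the operation is to keep one character in every 3, starting at position 1 (positions 1st, 4th, 7th, ...).
On "iggdioajfw" that produces "idaw".

idaw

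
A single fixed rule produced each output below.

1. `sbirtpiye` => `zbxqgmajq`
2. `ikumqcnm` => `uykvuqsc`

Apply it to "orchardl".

pizltwzk

The transformation: shift every letter 8 places forward in the alphabet (wrapping around), then move the first 3 characters to the end (rotate left by 3).
Working it through for "orchardl": intermediate "wzkpizlt", final "pizltwzk".
(Check on "sbirtpiye": → "ajqzbxqgm" → "zbxqgmajq" ✓)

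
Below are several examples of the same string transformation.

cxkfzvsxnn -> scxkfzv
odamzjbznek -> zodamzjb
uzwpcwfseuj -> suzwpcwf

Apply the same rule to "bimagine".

Each output is the input with this applied: delete the last 3 characters, then move the last character to the front.
"bimagine" → "bimag" → "gbima".

gbima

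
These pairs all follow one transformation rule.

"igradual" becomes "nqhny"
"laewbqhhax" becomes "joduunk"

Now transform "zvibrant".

oenag

The pattern: shift every letter 13 places forward in the alphabet (wrapping around) — i.e. ROT13, then delete the first 3 characters.
Starting from "zvibrant": after the first operation, "mivoenag"; after the second, "oenag".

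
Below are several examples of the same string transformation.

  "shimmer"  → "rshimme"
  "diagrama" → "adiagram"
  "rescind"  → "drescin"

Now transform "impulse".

Each output is the input with this applied: move the last character to the front.
So "impulse" becomes "eimpuls".

eimpuls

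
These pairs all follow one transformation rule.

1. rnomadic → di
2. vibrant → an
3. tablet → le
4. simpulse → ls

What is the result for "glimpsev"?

The rule is to move the last character to the front, then keep only the last 2 characters.
On "glimpsev": the first step gives "vglimpse", and the second then gives "se".
(Check on "rnomadic": → "crnomadi" → "di" ✓)

se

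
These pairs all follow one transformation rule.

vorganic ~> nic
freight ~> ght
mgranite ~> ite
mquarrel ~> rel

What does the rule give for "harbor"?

In each case the input is transformed by: keep only the last 3 characters.
For "harbor" the result is "bor".

bor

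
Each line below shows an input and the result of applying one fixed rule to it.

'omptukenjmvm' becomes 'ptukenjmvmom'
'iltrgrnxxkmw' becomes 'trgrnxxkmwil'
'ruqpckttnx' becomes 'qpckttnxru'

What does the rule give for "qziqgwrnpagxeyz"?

Rule — move the first 2 characters to the end (rotate left by 2).
For "qziqgwrnpagxeyz" the result is "iqgwrnpagxeyzqz".

iqgwrnpagxeyzqz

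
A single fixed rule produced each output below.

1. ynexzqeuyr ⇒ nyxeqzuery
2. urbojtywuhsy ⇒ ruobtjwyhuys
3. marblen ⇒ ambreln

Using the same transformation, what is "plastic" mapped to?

lpsaitc

The transformation: swap each adjacent pair of characters (1↔2, 3↔4, ...).
So "plastic" becomes "lpsaitc".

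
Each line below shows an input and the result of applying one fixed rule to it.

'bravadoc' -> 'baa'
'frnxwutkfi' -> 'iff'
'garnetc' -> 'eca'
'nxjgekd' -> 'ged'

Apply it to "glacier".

eca

The rule is to sort the characters into reverse alphabetical order, then keep only the last 3 characters.
On "glacier": the first step gives "rligeca", and the second then gives "eca".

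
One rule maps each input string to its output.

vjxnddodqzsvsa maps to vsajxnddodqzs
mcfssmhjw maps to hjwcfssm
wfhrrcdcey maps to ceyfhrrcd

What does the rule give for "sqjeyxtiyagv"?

agvqjeyxtiy

Looking at the pairs, the operation is to delete the first character, then move the last 3 characters to the front (rotate right by 3).
"sqjeyxtiyagv" → "qjeyxtiyagv" → "agvqjeyxtiy".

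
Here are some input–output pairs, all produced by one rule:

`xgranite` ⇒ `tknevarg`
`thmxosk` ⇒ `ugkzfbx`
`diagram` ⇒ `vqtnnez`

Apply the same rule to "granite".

What's happening: swap each adjacent pair of characters (1↔2, 3↔4, ...), then shift every letter 13 places forward in the alphabet (wrapping around) — i.e. ROT13.
"granite" → "rgnatie" → "etangvr".

etangvr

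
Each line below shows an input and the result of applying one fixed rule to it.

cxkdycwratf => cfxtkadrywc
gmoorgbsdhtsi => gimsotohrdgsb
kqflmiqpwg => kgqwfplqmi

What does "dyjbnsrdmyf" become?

dfyyjmbdnrs

What's happening: take characters alternately from the front and the back (1st, last, 2nd, 2nd-last, ...).
"dyjbnsrdmyf" → "dfyyjmbdnrs".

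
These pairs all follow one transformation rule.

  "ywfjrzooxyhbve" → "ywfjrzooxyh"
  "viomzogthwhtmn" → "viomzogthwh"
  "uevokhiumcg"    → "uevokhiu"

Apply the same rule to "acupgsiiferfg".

The rule is to delete the last 3 characters.
So "acupgsiiferfg" becomes "acupgsiife".

acupgsiife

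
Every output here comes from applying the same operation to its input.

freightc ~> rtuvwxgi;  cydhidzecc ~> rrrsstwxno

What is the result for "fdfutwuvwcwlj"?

rsuuyaijjklll

Rule — sort the characters into alphabetical order, then shift every letter 11 places backward in the alphabet (wrapping around).
For "fdfutwuvwcwlj", step one produces "cdffjltuuvwww"; step two turns that into "rsuuyaijjklll".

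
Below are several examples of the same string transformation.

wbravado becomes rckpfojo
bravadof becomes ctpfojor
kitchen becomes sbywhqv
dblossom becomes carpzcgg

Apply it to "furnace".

qstifbo

The pattern: move the last 2 characters to the front (rotate right by 2), then shift every letter 12 places backward in the alphabet (wrapping around).
For "furnace", step one produces "cefurna"; step two turns that into "qstifbo".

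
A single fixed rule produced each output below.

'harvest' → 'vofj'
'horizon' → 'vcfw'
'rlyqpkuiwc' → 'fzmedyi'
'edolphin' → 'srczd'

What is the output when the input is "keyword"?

ysmk

The rule is to delete the last 3 characters, then shift every letter 12 places backward in the alphabet (wrapping around).
Starting from "keyword": after the first operation, "keyw"; after the second, "ysmk".
(Check on "rlyqpkuiwc": → "rlyqpku" → "fzmedyi" ✓)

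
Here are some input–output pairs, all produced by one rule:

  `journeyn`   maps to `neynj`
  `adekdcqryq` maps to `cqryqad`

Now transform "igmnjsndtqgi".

Looking at the pairs, the operation is to swap the front and back halves of the string, then delete the last 3 characters.
For "igmnjsndtqgi", step one produces "ndtqgiigmnjs"; step two turns that into "ndtqgiigm".
(Check on "adekdcqryq": → "cqryqadekd" → "cqryqad" ✓)

ndtqgiigm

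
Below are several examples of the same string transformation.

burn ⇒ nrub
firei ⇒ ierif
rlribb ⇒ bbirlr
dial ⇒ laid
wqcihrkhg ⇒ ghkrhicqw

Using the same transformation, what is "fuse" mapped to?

In each case the input is transformed by: reverse the string.
"fuse" → "esuf".

esuf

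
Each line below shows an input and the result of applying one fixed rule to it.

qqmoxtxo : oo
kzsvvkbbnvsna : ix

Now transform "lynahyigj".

jw

Each output is the input with this applied: shift every letter 2 places backward in the alphabet (wrapping around), then keep only the first 2 characters.
Doing the same to "lynahyigj": "jw".
(Check on "qqmoxtxo": → "ookmvrvm" → "oo" ✓)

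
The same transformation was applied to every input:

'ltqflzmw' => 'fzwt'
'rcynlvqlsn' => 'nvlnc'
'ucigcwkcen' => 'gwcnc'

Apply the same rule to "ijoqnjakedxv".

The transformation: move the first 2 characters to the end (rotate left by 2), then keep every other character starting from the second (positions 2nd, 4th, 6th, ...).
Working it through for "ijoqnjakedxv": intermediate "oqnjakedxvij", final "qjkdvj".

qjkdvj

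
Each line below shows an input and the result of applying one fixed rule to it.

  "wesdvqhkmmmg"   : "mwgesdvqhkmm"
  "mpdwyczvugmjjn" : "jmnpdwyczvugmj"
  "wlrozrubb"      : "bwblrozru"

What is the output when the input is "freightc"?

The rule is to swap the first and last characters, then move the last 2 characters to the front (rotate right by 2).
"freightc" → "creightf" → "tfcreigh".
(Check on "wlrozrubb": → "blrozrubw" → "bwblrozru" ✓)

tfcreigh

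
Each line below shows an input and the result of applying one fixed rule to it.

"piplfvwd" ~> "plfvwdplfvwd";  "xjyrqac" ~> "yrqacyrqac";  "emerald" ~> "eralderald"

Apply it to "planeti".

In each case the input is transformed by: delete the first 2 characters, then write the whole string twice.
"planeti" → "aneti" → "anetianeti".

anetianeti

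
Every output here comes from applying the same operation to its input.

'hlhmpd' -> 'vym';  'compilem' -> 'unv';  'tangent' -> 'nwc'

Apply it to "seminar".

wja

What's happening: shift every letter 9 places forward in the alphabet (wrapping around), then keep only the last 3 characters.
Applying both steps to "seminar": "bnvrwja", then "wja".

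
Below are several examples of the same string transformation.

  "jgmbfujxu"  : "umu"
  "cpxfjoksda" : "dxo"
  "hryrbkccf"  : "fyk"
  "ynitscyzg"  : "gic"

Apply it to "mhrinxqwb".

In each case the input is transformed by: keep one character in every 3, starting at position 3 (positions 3rd, 6th, 9th, ...), then move the last character to the front.
Applying both steps to "mhrinxqwb": "rxb", then "brx".

brx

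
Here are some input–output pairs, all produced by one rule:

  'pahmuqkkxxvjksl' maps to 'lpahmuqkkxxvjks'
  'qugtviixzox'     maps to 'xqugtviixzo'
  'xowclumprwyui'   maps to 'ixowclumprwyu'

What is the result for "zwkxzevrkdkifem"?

Rule — move the last character to the front.
So "zwkxzevrkdkifem" becomes "mzwkxzevrkdkife".

mzwkxzevrkdkife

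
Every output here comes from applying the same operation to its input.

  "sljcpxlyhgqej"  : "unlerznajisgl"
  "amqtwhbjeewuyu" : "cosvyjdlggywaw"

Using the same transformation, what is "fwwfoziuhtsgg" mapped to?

hyyhqbkwjvuii

Looking at the pairs, the operation is to shift every letter 2 places forward in the alphabet (wrapping around).
So "fwwfoziuhtsgg" becomes "hyyhqbkwjvuii".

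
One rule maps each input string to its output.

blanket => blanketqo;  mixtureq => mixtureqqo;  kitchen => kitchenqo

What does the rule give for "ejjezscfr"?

Each output is the input with this applied: append "qo".
So "ejjezscfr" becomes "ejjezscfrqo".

ejjezscfrqo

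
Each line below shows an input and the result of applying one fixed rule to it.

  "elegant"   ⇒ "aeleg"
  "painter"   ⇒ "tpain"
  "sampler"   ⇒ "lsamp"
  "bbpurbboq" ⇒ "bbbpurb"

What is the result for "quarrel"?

The rule is to delete the last 2 characters, then move the last character to the front.
Working it through for "quarrel": intermediate "quarr", final "rquar".

rquar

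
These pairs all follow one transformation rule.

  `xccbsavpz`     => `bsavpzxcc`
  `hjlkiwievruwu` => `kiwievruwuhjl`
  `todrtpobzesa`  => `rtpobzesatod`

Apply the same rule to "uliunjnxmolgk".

The pattern: move the first 3 characters to the end (rotate left by 3).
For "uliunjnxmolgk" the result is "unjnxmolgkuli".

unjnxmolgkuli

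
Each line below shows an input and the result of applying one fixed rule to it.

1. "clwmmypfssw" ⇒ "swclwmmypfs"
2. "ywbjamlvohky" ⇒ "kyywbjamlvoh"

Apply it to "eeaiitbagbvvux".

Each output is the input with this applied: move the last 2 characters to the front (rotate right by 2).
Applying that to "eeaiitbagbvvux" gives "uxeeaiitbagbvv".

uxeeaiitbagbvv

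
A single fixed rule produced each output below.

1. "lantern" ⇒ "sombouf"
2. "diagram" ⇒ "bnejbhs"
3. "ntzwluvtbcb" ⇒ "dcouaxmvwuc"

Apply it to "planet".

fuqmbo

Each output is the input with this applied: move the last 2 characters to the front (rotate right by 2), then shift every letter 1 place forward in the alphabet (wrapping around).
For "planet", step one produces "etplan"; step two turns that into "fuqmbo".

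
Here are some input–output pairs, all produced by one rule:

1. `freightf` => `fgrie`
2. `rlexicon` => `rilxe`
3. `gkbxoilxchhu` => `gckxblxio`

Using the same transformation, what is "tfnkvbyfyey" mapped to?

tffynbkv

The pattern: delete the last 3 characters, then take characters alternately from the front and the back (1st, last, 2nd, 2nd-last, ...).
"tfnkvbyfyey" → "tfnkvbyf" → "tffynbkv".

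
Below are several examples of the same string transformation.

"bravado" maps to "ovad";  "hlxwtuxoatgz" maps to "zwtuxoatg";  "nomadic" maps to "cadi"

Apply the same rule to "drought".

Rule — delete the first 3 characters, then move the last character to the front.
Starting from "drought": after the first operation, "ught"; after the second, "tugh".

tugh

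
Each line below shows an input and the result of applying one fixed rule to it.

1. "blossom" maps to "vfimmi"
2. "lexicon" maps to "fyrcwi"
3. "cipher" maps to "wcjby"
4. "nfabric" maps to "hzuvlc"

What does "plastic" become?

Looking at the pairs, the operation is to shift every letter 6 places backward in the alphabet (wrapping around), then delete the last character.
For "plastic", step one produces "jfumncw"; step two turns that into "jfumnc".
(Check on "lexicon": → "fyrcwih" → "fyrcwi" ✓)

jfumnc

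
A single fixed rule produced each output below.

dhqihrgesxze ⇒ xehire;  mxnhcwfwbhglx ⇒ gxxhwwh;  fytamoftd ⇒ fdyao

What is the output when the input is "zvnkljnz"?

Rule — move the last 3 characters to the front (rotate right by 3), then keep every other character starting from the first (positions 1st, 3rd, 5th, ...).
Applying both steps to "zvnkljnz": "jnzzvnkl", then "jzvk".

jzvk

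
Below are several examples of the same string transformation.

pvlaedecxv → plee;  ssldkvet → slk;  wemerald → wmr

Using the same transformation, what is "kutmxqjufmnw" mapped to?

ktxjf

The transformation: delete the last 3 characters, then keep every other character starting from the first (positions 1st, 3rd, 5th, ...).
Doing the same to "kutmxqjufmnw": "ktxjf".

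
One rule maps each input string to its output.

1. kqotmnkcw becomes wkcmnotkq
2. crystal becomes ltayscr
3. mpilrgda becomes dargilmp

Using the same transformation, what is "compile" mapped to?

Rule — swap each adjacent pair of characters (1↔2, 3↔4, ...), then reverse the string.
Working it through for "compile": intermediate "ocpmlie", final "eilmpco".

eilmpco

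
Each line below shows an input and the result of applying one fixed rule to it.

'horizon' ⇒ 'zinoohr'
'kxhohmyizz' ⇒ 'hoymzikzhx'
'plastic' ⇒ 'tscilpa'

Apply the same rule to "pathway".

What's happening: move the first 3 characters to the end (rotate left by 3), then swap each adjacent pair of characters (1↔2, 3↔4, ...).
Applying that to "pathway" gives "whyaapt".

whyaapt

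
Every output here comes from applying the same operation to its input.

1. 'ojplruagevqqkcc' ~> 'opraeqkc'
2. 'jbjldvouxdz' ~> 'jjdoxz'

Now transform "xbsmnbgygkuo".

xsnggu

Each output is the input with this applied: keep every other character starting from the first (positions 1st, 3rd, 5th, ...).
So "xbsmnbgygkuo" becomes "xsnggu".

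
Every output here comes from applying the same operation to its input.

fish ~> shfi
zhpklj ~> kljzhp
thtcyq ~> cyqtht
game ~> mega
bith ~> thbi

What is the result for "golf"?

What's happening: swap the front and back halves of the string.
For "golf" the result is "lfgo".

lfgo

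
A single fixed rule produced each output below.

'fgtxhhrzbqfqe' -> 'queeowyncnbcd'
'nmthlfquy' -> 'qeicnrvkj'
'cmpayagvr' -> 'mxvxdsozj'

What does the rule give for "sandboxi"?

kaylufpx

In each case the input is transformed by: shift every letter 3 places backward in the alphabet (wrapping around), then move the first 2 characters to the end (rotate left by 2).
For "sandboxi" the result is "kaylufpx".
(Check on "cmpayagvr": → "zjmxvxdso" → "mxvxdsozj" ✓)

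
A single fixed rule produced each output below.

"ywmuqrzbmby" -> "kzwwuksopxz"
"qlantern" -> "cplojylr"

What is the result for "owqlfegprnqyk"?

Rule — move the last 3 characters to the front (rotate right by 3), then shift every letter 2 places backward in the alphabet (wrapping around).
Applying that to "owqlfegprnqyk" gives "owimuojdcenpl".

owimuojdcenpl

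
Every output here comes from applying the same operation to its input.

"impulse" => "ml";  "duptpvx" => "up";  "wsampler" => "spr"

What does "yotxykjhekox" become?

The pattern: keep one character in every 3, starting at position 2 (positions 2nd, 5th, 8th, ...).
On "yotxykjhekox" that produces "oyho".

oyho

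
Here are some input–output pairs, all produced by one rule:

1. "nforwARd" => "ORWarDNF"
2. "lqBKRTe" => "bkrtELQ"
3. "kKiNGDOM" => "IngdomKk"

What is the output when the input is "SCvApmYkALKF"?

Looking at the pairs, the operation is to flip the case of every letter, then move the first 2 characters to the end (rotate left by 2).
"SCvApmYkALKF" → "scVaPMyKalkf" → "VaPMyKalkfsc".

VaPMyKalkfsc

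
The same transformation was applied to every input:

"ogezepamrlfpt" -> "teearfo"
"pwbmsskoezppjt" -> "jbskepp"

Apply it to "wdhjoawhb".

bhoww

The transformation: keep every other character starting from the first (positions 1st, 3rd, 5th, ...), then swap the first and last characters.
Applying that to "wdhjoawhb" gives "bhoww".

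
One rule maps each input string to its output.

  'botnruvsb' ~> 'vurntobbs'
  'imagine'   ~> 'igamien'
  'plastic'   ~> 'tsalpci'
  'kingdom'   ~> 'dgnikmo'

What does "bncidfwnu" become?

What's happening: move the last 2 characters to the front (rotate right by 2), then reverse the string.
Starting from "bncidfwnu": after the first operation, "nubncidfw"; after the second, "wfdicnbun".

wfdicnbun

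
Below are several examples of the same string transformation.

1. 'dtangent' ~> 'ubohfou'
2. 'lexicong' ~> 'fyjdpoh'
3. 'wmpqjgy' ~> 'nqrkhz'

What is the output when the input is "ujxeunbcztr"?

Each output is the input with this applied: shift every letter 1 place forward in the alphabet (wrapping around), then delete the first character.
"ujxeunbcztr" → "vkyfvocdaus" → "kyfvocdaus".

kyfvocdaus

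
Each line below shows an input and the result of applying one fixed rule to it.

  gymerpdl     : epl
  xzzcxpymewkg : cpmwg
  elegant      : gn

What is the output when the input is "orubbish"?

What's happening: delete the first 2 characters, then keep every other character starting from the second (positions 2nd, 4th, 6th, ...).
On "orubbish": the first step gives "ubbish", and the second then gives "bih".

bih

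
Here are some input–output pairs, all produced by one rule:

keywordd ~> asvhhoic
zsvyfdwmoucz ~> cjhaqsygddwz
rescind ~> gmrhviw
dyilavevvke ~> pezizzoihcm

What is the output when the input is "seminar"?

In each case the input is transformed by: shift every letter 4 places forward in the alphabet (wrapping around), then move the first 3 characters to the end (rotate left by 3).
Applying both steps to "seminar": "wiqmrev", then "mrevwiq".

mrevwiq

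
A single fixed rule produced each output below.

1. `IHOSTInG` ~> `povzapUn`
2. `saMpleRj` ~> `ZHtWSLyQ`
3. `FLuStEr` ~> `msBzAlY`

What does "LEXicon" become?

slePJVU

The pattern: flip the case of every letter, then shift every letter 7 places forward in the alphabet (wrapping around).
"LEXicon" → "lexICON" → "slePJVU".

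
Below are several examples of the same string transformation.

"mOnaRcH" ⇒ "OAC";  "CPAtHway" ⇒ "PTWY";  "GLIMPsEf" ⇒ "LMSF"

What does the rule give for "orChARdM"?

RHRM

Looking at the pairs, the operation is to keep every other character starting from the second (positions 2nd, 4th, 6th, ...), then convert every letter to uppercase.
Working it through for "orChARdM": intermediate "rhRM", final "RHRM".
(Check on "mOnaRcH": → "Oac" → "OAC" ✓)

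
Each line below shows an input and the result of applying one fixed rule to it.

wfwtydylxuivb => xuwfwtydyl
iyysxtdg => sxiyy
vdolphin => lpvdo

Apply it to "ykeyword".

ywyke

The rule is to delete the last 3 characters, then move the last 2 characters to the front (rotate right by 2).
For "ykeyword", step one produces "ykeyw"; step two turns that into "ywyke".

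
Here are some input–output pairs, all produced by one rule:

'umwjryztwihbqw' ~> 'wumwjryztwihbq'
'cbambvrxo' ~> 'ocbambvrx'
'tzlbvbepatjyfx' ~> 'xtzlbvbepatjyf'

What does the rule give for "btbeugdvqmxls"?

What's happening: move the last character to the front.
On "btbeugdvqmxls" that produces "sbtbeugdvqmxl".

sbtbeugdvqmxl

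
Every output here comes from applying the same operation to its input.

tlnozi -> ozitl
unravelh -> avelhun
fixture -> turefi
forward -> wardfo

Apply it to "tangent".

gentta

The transformation: move the first 2 characters to the end (rotate left by 2), then delete the first character.
On "tangent": the first step gives "ngentta", and the second then gives "gentta".
(Check on "fixture": → "xturefi" → "turefi" ✓)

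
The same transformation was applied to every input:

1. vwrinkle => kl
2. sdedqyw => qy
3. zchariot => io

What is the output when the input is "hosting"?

in

What's happening: delete the last character, then keep only the last 2 characters.
For "hosting", step one produces "hostin"; step two turns that into "in".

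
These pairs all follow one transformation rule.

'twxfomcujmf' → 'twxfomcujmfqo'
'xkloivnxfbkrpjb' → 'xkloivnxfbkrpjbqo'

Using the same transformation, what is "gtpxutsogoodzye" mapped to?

gtpxutsogoodzyeqo

In each case the input is transformed by: append "qo".
Doing the same to "gtpxutsogoodzye": "gtpxutsogoodzyeqo".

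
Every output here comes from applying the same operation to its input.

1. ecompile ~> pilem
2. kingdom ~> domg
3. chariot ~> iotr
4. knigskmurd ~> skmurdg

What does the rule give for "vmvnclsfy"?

clsfyn

In each case the input is transformed by: delete the first 3 characters, then move the first character to the end.
Applying both steps to "vmvnclsfy": "nclsfy", then "clsfyn".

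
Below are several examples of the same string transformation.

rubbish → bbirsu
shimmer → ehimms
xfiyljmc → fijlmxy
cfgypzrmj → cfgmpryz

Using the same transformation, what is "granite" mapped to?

aginrt

Each output is the input with this applied: delete the last character, then sort the characters into alphabetical order.
"granite" → "granit" → "aginrt".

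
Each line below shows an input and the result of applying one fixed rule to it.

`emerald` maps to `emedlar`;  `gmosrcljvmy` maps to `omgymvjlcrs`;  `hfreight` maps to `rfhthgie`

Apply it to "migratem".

Each output is the input with this applied: move the first 3 characters to the end (rotate left by 3), then reverse the string.
"migratem" → "gimmetar".

gimmetar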